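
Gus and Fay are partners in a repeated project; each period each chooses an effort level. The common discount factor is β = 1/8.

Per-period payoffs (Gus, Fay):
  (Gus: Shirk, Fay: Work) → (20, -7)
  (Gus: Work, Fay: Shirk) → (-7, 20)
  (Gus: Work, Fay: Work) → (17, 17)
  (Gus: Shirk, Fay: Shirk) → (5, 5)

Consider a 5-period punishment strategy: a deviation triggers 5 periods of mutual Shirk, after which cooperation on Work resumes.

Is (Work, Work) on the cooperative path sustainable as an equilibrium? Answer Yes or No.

Comparing payoff streams over the 6 periods until play realigns: cooperate → 17(1+β+…+β^5); deviate → 20 + 5(β+…+β^5).
Cooperation is sustained iff (17−5)(β+…+β^5) ≥ 20−17.
β+…+β^5 = 1/8·(1−(1/8)^5)/(1−1/8) = 0.1429, and (20−17)/(17−5) = 0.2500.
0.1429 < 0.2500, so cooperation is not sustainable.

No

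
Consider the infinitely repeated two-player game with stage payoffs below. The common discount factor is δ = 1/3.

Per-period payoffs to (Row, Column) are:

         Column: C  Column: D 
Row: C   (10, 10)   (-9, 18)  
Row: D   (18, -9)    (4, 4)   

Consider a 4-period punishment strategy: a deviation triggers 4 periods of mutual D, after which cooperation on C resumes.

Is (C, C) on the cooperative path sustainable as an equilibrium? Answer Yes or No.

A one-shot deviation gives 18 now, then 4 for 4 periods, then back to 10.
Gain from deviating: (18−10) today; loss: (10−4) in each of the next 4 periods.
No-deviation condition: (10−4)(δ+…+δ^4) ≥ 18−10, i.e. δ+…+δ^4 ≥ 4/3.
At δ = 1/3: δ+…+δ^4 = 0.4938 < 1.3333.
So cooperation is not sustainable.

No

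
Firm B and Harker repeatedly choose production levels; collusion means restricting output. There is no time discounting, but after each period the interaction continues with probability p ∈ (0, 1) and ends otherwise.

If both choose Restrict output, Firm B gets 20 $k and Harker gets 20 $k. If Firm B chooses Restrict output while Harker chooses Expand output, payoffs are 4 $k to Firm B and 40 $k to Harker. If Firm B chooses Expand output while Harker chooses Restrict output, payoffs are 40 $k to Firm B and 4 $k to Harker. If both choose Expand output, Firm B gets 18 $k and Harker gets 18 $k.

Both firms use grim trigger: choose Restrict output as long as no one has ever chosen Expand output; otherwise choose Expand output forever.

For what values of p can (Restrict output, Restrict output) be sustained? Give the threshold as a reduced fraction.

With no time discounting, the continuation probability p plays the role of the discount factor.
Grim-trigger IC: 20/(1−p) ≥ 40 + 18p/(1−p) ⇒ p ≥ (40−20)/(40−18) = 10/11.

10/11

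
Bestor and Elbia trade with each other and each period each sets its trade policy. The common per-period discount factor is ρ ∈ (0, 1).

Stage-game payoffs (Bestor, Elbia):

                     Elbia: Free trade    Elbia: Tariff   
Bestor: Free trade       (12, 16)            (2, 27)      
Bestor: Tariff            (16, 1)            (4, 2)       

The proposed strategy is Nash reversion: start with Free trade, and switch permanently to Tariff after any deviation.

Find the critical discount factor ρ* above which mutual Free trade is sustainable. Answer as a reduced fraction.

11/25

Bestor's threshold: (16−12)/(16−4) = 1/3.
Elbia's threshold: (27−16)/(27−2) = 11/25.
1/3 < 11/25, so Elbia binds and ρ* = 11/25.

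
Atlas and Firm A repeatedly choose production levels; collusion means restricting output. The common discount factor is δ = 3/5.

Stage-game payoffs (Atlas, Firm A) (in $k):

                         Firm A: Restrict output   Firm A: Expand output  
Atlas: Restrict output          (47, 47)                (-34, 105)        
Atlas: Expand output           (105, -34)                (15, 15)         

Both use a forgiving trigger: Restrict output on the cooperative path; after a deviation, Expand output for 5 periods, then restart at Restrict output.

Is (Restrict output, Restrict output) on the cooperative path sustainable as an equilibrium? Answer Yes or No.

No

IC: δ+…+δ^5 ≥ (105−47)/(47−15) = 29/16.
At δ = 3/5: partial sum = 1.3834 < 1.8125. Cooperation not sustainable.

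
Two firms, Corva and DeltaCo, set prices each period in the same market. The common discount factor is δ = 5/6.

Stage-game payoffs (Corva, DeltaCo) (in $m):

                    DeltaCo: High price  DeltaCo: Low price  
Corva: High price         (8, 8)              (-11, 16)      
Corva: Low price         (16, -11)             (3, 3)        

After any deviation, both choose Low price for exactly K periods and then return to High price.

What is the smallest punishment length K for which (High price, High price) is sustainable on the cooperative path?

3

IC: δ(1−δ^K)/(1−δ) ≥ (16−8)/(8−3) = 8/5.
With δ = 5/6: need 1 − δ^K ≥ 8/5·(1−5/6)/(5/6), i.e. δ^K ≤ 0.6800.
Since (5/6)^2 = 0.6944 and (5/6)^3 = 0.5787, the smallest such K is 3.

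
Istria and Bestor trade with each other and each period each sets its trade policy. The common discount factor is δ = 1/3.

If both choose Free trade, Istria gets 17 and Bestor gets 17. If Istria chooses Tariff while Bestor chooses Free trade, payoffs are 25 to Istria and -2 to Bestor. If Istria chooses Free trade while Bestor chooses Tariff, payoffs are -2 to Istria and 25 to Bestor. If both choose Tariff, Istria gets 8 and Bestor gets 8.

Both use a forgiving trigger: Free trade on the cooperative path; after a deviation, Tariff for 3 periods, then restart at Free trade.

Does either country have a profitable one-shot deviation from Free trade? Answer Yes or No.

Yes

IC: δ+…+δ^3 ≥ (25−17)/(17−8) = 8/9.
At δ = 1/3: partial sum = 0.4815 < 0.8889. Cooperation not sustainable.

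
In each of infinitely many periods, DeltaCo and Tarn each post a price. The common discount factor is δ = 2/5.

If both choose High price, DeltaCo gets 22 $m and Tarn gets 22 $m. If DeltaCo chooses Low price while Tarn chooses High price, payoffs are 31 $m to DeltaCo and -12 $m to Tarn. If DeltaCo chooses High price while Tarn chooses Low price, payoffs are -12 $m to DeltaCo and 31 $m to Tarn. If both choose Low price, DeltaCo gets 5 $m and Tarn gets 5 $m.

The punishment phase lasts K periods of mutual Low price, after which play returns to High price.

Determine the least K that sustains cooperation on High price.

No profitable deviation requires (22−5)(δ+…+δ^K) ≥ 31−22, i.e. δ+…+δ^K ≥ 9/17 ≈ 0.5294.
With δ = 2/5, the partial sums are K=1: 0.4000, K=2: 0.5600.
K = 2 is the first length at which the sum reaches 0.5294.

2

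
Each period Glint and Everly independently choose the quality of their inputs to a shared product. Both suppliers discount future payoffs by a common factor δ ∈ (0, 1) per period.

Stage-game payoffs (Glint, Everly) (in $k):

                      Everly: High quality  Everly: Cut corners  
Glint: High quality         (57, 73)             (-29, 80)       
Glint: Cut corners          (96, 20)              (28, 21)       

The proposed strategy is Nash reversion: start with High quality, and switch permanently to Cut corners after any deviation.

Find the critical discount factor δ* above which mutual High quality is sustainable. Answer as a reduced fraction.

39/68

Glint: cooperation gives 57 each period; deviation gives 96 once then 28 forever.
  57/(1−δ) ≥ 96 + 28δ/(1−δ) ⇒ δ ≥ 39/68.
Everly: cooperation gives 73 each period; deviation gives 80 once then 21 forever.
  δ ≥ 7/59.
Both must hold, so the binding constraint is Glint's: δ ≥ 39/68.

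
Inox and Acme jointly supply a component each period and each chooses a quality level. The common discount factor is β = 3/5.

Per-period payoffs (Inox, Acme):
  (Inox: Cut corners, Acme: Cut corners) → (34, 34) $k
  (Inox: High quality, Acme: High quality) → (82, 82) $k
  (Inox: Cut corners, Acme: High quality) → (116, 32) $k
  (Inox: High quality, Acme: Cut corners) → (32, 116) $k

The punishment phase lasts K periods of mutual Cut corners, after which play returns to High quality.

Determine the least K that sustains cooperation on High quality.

Need Σ_{k=1}^{K} β^k ≥ (116−82)/(82−34) = 0.7083 at β = 3/5.
At K = 1 the sum is 0.6000 < 0.7083; at K = 2 it is 0.9600 ≥ 0.7083.
So the minimum punishment length is K = 2.

2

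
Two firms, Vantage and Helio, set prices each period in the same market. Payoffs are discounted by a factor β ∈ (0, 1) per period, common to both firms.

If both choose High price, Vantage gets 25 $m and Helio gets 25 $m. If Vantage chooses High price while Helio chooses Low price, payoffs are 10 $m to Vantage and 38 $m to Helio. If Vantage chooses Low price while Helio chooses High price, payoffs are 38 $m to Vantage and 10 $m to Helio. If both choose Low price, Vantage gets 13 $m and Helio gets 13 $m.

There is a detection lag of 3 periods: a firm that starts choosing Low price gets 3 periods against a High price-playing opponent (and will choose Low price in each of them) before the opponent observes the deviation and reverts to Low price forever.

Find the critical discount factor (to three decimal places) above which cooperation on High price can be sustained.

A deviator earns 38 for 3 periods, then 13 forever; cooperating earns 25 forever. Multiplying the IC by (1−β):
25 ≥ 38(1−β^3) + 13β^3, so 25·β^3 ≥ 13 and β^3 ≥ 13/25.
β ≥ (13/25)^(1/3) ≈ 0.804.

0.804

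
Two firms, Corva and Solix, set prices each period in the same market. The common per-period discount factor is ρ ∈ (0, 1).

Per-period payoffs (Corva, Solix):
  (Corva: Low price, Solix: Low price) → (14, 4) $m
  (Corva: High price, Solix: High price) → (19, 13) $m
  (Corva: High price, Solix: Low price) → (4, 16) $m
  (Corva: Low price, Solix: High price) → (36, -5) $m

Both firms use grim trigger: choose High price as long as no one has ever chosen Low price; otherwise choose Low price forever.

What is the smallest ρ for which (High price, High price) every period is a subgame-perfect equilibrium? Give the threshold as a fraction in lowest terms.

17/22

For Corva: deviation gain 36−19 = 17, per-period punishment loss 19−14 = 5. IC gives ρ ≥ 17/22.
For Solix: gain 3, loss 9 per period, so ρ ≥ 3/12 = 1/4.
The tighter constraint is Corva's, so cooperation needs ρ ≥ 17/22.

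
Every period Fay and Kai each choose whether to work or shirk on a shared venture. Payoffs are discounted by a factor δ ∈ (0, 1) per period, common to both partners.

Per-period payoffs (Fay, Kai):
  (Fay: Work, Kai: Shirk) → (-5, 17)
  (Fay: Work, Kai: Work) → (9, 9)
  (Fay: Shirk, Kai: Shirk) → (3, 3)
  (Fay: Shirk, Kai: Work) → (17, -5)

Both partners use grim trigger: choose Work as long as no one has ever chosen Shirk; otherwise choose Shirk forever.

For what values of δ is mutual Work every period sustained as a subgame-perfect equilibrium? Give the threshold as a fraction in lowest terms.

4/7

Under grim trigger the critical discount factor is (T−C)/(T−P) with T = 17, C = 9, P = 3.
δ* = (17−9)/(17−3) = 8/14 = 4/7.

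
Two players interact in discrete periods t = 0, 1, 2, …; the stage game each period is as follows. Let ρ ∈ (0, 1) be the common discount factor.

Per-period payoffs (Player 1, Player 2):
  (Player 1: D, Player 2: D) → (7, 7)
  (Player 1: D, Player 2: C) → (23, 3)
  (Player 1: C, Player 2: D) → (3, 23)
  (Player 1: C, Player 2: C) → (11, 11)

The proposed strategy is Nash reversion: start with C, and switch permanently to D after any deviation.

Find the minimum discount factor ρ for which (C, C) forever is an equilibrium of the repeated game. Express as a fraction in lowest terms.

Under grim trigger the critical discount factor is (T−C)/(T−P) with T = 23, C = 11, P = 7.
ρ* = (23−11)/(23−7) = 12/16 = 3/4.

3/4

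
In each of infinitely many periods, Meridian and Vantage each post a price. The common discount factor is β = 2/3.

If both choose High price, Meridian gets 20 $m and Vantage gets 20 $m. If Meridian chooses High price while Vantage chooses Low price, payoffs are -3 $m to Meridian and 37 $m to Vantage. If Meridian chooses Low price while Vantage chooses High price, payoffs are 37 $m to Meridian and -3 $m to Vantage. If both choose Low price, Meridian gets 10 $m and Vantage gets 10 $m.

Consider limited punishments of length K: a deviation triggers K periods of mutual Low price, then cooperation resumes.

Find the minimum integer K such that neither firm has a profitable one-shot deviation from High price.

5

Need Σ_{k=1}^{K} β^k ≥ (37−20)/(20−10) = 1.7000 at β = 2/3.
At K = 4 the sum is 1.6049 < 1.7000; at K = 5 it is 1.7366 ≥ 1.7000.
So the minimum punishment length is K = 5.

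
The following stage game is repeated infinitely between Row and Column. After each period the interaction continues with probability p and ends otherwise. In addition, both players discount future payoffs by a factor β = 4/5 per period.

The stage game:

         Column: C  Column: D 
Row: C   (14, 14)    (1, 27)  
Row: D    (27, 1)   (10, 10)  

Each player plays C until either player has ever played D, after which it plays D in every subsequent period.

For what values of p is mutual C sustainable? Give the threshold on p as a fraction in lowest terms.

65/68

With continuation probability p and discount β, the effective per-period discount factor is βp.
Grim-trigger IC: βp ≥ (27−14)/(27−10) = 13/17.
So p ≥ (13/17)/(4/5) = 65/68.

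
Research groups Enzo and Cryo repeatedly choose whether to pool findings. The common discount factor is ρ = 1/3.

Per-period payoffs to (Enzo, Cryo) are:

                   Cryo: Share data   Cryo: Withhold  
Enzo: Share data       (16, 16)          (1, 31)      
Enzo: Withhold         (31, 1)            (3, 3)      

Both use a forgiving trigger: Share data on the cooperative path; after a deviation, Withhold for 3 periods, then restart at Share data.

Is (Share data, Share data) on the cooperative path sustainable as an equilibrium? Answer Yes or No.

No

IC: ρ+…+ρ^3 ≥ (31−16)/(16−3) = 15/13.
At ρ = 1/3: partial sum = 0.4815 < 1.1538. Cooperation not sustainable.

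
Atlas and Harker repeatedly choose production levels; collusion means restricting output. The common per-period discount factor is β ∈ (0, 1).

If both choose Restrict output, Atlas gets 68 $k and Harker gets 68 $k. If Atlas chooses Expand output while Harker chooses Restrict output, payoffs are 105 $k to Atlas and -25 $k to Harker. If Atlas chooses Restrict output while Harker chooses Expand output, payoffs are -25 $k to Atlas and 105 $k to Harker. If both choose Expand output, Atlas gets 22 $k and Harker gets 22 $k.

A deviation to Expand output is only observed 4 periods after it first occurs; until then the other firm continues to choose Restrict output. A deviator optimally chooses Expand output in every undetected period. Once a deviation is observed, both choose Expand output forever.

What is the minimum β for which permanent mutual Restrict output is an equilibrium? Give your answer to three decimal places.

Deviating for the 4 undetected periods gains 105−68 = 37 per period over cooperation, then loses 68−22 = 46 per period forever once punishment starts.
Gain: 37(1 + β + … + β^3); loss: 46·β^4/(1−β).
No profitable deviation ⇔ 37(1−β^4) ≤ 46·β^4, i.e. β^4 ≥ 37/(37+46) = 37/83.
Hence β ≥ (37/83)^(1/4) ≈ 0.817.

0.817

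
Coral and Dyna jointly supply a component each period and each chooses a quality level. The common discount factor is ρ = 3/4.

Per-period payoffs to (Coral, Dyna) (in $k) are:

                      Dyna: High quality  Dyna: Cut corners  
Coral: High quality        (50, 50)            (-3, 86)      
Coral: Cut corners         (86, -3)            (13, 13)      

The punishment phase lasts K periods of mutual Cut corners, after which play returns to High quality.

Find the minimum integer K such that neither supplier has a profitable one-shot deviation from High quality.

2

Need Σ_{k=1}^{K} ρ^k ≥ (86−50)/(50−13) = 0.9730 at ρ = 3/4.
At K = 1 the sum is 0.7500 < 0.9730; at K = 2 it is 1.3125 ≥ 0.9730.
So the minimum punishment length is K = 2.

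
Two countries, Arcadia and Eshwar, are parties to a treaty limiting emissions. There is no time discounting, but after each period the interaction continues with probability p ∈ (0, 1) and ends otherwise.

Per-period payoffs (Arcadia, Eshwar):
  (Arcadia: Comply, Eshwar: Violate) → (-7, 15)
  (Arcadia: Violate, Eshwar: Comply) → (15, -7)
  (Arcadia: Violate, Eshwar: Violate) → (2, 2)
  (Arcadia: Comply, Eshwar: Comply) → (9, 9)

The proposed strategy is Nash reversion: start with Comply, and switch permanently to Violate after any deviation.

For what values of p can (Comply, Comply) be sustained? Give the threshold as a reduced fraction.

Expected cooperation value is 9 + p·9 + p²·9 + … = 9/(1−p); deviation gives 15 + p·2/(1−p).
9 ≥ 15(1−p) + 2p ⇒ 13p ≥ 6 ⇒ p ≥ 6/13.

6/13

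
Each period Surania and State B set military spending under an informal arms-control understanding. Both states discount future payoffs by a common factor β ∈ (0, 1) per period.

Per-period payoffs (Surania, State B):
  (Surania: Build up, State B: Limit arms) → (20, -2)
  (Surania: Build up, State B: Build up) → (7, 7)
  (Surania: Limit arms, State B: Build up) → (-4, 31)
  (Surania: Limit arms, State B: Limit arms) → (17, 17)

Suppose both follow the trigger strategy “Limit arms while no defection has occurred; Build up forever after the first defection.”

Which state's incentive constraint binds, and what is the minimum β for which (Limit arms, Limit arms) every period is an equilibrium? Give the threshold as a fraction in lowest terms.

State B; β ≥ 7/12

For Surania: deviation gain 20−17 = 3, per-period punishment loss 17−7 = 10. IC gives β ≥ 3/13.
For State B: gain 14, loss 10 per period, so β ≥ 14/24 = 7/12.
The tighter constraint is State B's, so cooperation needs β ≥ 7/12.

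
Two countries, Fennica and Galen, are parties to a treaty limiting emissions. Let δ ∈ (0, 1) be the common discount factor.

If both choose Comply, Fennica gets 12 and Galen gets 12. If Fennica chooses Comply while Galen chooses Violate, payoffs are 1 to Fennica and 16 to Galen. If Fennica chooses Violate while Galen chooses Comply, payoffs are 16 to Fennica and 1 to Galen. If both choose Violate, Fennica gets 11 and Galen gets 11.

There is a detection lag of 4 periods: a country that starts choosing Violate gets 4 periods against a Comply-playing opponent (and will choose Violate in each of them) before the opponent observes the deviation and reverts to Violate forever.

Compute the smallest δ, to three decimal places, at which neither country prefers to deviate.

0.946

The best deviation is to choose Violate for all 4 undetected periods, earning 16 each, then 11 forever once detected.
Deviation value: 16(1−δ^4)/(1−δ) + 11δ^4/(1−δ); cooperation value: 12/(1−δ).
IC: 12 ≥ 16(1−δ^4) + 11δ^4 = 16 − 5δ^4.
So δ^4 ≥ 4/5, giving δ ≥ (4/5)^(1/4) ≈ 0.946.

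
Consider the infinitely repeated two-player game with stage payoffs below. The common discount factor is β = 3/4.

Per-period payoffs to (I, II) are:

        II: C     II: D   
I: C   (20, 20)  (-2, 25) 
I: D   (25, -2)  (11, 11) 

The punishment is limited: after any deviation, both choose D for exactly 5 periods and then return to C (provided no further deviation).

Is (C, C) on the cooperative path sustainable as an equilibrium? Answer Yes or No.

Yes

Comparing payoff streams over the 6 periods until play realigns: cooperate → 20(1+β+…+β^5); deviate → 25 + 11(β+…+β^5).
Cooperation is sustained iff (20−11)(β+…+β^5) ≥ 25−20.
β+…+β^5 = 3/4·(1−(3/4)^5)/(1−3/4) = 2.2881, and (25−20)/(20−11) = 0.5556.
2.2881 ≥ 0.5556, so cooperation is sustainable.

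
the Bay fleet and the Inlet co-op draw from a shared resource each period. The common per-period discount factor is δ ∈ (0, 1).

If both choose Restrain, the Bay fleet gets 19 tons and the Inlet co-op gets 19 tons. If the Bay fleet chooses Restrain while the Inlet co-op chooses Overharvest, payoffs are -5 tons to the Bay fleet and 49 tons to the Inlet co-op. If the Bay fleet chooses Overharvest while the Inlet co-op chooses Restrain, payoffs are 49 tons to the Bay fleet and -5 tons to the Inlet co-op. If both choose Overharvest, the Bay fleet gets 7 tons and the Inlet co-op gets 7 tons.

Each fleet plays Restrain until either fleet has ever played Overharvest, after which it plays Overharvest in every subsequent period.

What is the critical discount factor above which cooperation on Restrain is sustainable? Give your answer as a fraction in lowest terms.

5/7

Cooperation forever yields 19 each period: 19/(1−δ).
Deviating yields 49 once, then 7 forever: 49 + 7δ/(1−δ).
No profitable deviation requires 19/(1−δ) ≥ 49 + 7δ/(1−δ).
Multiplying by (1−δ): 19 ≥ 49(1−δ) + 7δ = 49 − 42δ.
So 42δ ≥ 30, i.e. δ ≥ 30/42 = 5/7.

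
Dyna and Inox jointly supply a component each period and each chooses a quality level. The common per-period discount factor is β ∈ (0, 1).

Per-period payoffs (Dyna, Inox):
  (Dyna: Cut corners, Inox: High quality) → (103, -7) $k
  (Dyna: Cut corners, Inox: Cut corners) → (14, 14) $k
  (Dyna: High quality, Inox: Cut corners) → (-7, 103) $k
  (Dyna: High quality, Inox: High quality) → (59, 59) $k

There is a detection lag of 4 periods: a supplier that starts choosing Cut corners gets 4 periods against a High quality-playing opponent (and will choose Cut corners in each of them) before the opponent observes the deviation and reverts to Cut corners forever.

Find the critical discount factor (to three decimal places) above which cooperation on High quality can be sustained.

Deviating for the 4 undetected periods gains 103−59 = 44 per period over cooperation, then loses 59−14 = 45 per period forever once punishment starts.
Gain: 44(1 + β + … + β^3); loss: 45·β^4/(1−β).
No profitable deviation ⇔ 44(1−β^4) ≤ 45·β^4, i.e. β^4 ≥ 44/(44+45) = 44/89.
Hence β ≥ (44/89)^(1/4) ≈ 0.839.

0.839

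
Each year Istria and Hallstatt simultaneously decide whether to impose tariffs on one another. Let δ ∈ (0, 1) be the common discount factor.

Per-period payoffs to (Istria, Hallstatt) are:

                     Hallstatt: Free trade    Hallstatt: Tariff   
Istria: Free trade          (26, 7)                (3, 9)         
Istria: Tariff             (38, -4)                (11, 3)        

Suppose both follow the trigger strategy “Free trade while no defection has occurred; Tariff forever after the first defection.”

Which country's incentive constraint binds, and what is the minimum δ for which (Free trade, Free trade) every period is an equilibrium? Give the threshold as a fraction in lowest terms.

Istria; δ ≥ 4/9

For Istria: deviation gain 38−26 = 12, per-period punishment loss 26−11 = 15. IC gives δ ≥ 12/27 = 4/9.
For Hallstatt: gain 2, loss 4 per period, so δ ≥ 2/6 = 1/3.
The tighter constraint is Istria's, so cooperation needs δ ≥ 4/9.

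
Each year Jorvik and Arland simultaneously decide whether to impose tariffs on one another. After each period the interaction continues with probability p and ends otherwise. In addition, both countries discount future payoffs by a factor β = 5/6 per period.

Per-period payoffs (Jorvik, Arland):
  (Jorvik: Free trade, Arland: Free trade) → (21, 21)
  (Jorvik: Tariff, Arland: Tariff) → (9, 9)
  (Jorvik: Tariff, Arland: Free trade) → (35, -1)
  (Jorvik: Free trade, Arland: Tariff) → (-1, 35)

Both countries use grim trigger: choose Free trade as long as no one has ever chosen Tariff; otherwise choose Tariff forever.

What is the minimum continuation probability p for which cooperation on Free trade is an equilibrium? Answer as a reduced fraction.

42/65

Expected continuation weight on next period's payoff is β·p = 5/6·p, which plays the role of the discount factor.
Cooperation requires 5/6·p ≥ (35−21)/(35−9) = 7/13, hence p ≥ 42/65.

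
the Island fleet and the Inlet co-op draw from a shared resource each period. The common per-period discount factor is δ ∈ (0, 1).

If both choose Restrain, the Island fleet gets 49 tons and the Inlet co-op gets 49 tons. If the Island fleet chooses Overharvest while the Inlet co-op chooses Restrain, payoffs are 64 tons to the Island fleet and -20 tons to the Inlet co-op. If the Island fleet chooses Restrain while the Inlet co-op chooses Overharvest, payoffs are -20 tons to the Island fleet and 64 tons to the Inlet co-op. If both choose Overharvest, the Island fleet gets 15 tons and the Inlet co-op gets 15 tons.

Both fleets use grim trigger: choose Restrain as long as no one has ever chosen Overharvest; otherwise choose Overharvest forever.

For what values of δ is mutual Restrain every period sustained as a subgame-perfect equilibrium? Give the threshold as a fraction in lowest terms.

15/49

One-period gain from deviating is 64 − 49 = 15. The loss is 49 − 15 = 34 in every subsequent period, with present value 34·δ/(1−δ).
Deviation is unprofitable when 34·δ/(1−δ) ≥ 15, i.e. δ/(1−δ) ≥ 15/34.
Equivalently δ ≥ 15/(15+34) = 15/49.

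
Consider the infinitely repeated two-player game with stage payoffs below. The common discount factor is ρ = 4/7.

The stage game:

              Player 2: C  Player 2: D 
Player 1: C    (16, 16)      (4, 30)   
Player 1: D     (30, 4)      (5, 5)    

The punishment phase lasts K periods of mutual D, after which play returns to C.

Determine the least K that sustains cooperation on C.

IC: ρ(1−ρ^K)/(1−ρ) ≥ (30−16)/(16−5) = 14/11.
With ρ = 4/7: need 1 − ρ^K ≥ 14/11·(1−4/7)/(4/7), i.e. ρ^K ≤ 0.0455.
Since (4/7)^5 = 0.0609 and (4/7)^6 = 0.0348, the smallest such K is 6.

6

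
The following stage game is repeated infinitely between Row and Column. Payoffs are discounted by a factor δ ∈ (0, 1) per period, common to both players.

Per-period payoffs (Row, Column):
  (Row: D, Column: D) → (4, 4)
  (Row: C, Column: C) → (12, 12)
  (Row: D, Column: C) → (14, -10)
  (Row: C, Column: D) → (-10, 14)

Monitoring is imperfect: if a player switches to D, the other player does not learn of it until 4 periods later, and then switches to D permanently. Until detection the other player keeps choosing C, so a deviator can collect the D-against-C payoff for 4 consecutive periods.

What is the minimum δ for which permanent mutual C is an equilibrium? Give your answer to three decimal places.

0.669

Deviating for the 4 undetected periods gains 14−12 = 2 per period over cooperation, then loses 12−4 = 8 per period forever once punishment starts.
Gain: 2(1 + δ + … + δ^3); loss: 8·δ^4/(1−δ).
No profitable deviation ⇔ 2(1−δ^4) ≤ 8·δ^4, i.e. δ^4 ≥ 2/(2+8) = 1/5.
Hence δ ≥ (1/5)^(1/4) ≈ 0.669.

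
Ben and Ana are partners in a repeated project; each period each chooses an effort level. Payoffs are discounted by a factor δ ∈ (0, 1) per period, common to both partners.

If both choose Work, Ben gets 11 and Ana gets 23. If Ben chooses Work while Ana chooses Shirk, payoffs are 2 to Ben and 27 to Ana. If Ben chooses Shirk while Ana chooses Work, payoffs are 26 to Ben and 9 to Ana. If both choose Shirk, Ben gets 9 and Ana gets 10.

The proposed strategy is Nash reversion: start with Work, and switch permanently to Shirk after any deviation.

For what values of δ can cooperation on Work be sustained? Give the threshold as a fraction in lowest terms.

15/17

For Ben: deviation gain 26−11 = 15, per-period punishment loss 11−9 = 2. IC gives δ ≥ 15/17.
For Ana: gain 4, loss 13 per period, so δ ≥ 4/17.
The tighter constraint is Ben's, so cooperation needs δ ≥ 15/17.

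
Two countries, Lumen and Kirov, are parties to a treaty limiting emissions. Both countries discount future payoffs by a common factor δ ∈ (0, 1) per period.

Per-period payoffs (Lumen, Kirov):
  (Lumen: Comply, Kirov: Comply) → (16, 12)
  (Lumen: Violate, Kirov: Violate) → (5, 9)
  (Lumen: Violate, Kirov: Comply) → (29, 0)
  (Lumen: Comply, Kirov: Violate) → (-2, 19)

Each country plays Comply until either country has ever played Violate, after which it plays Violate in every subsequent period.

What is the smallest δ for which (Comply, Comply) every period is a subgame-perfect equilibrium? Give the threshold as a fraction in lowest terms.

7/10

Lumen's threshold: (29−16)/(29−5) = 13/24.
Kirov's threshold: (19−12)/(19−9) = 7/10.
13/24 < 7/10, so Kirov binds and δ* = 7/10.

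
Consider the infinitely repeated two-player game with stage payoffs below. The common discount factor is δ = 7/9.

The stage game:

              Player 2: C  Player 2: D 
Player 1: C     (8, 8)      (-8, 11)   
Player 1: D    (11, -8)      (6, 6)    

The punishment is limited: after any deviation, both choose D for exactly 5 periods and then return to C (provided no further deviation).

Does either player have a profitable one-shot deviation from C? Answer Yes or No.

No

Comparing payoff streams over the 6 periods until play realigns: cooperate → 8(1+δ+…+δ^5); deviate → 11 + 6(δ+…+δ^5).
Cooperation is sustained iff (8−6)(δ+…+δ^5) ≥ 11−8.
δ+…+δ^5 = 7/9·(1−(7/9)^5)/(1−7/9) = 2.5038, and (11−8)/(8−6) = 1.5000.
2.5038 ≥ 1.5000, so cooperation is sustainable.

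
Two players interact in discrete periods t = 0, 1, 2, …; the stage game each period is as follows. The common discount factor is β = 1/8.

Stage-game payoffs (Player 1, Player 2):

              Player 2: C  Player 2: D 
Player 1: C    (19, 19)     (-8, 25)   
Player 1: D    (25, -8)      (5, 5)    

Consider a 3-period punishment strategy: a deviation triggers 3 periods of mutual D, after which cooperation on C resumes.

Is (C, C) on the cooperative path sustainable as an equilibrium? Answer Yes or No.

No

A one-shot deviation gives 25 now, then 5 for 3 periods, then back to 19.
Gain from deviating: (25−19) today; loss: (19−5) in each of the next 3 periods.
No-deviation condition: (19−5)(β+…+β^3) ≥ 25−19, i.e. β+…+β^3 ≥ 3/7.
At β = 1/8: β+…+β^3 = 0.1426 < 0.4286.
So cooperation is not sustainable.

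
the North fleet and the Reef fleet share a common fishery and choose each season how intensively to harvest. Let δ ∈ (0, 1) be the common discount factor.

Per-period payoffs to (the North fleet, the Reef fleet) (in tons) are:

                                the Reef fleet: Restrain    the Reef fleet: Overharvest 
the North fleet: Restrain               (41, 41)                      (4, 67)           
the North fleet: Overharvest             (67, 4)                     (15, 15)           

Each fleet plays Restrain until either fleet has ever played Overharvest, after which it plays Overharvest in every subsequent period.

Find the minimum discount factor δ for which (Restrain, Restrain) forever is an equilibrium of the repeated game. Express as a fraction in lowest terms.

Under grim trigger the critical discount factor is (T−C)/(T−P) with T = 67, C = 41, P = 15.
δ* = (67−41)/(67−15) = 26/52 = 1/2.

1/2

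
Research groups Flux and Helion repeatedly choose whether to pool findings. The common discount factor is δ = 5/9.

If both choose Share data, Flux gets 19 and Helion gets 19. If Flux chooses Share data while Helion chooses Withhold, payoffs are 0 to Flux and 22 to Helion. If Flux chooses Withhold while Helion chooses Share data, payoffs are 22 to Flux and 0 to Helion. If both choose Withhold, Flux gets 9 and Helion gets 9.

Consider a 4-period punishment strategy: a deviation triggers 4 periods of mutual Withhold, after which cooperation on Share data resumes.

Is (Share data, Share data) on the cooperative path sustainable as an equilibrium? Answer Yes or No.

Yes

A one-shot deviation gives 22 now, then 9 for 4 periods, then back to 19.
Gain from deviating: (22−19) today; loss: (19−9) in each of the next 4 periods.
No-deviation condition: (19−9)(δ+…+δ^4) ≥ 22−19, i.e. δ+…+δ^4 ≥ 3/10.
At δ = 5/9: δ+…+δ^4 = 1.1309 ≥ 0.3000.
So cooperation is sustainable.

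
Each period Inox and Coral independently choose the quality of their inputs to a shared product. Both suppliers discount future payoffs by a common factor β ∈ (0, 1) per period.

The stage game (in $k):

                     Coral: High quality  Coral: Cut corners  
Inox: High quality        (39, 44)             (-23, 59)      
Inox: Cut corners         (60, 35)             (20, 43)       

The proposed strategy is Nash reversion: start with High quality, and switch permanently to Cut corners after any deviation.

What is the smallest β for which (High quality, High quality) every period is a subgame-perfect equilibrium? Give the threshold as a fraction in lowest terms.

Inox's threshold: (60−39)/(60−20) = 21/40.
Coral's threshold: (59−44)/(59−43) = 15/16.
21/40 < 15/16, so Coral binds and β* = 15/16.

15/16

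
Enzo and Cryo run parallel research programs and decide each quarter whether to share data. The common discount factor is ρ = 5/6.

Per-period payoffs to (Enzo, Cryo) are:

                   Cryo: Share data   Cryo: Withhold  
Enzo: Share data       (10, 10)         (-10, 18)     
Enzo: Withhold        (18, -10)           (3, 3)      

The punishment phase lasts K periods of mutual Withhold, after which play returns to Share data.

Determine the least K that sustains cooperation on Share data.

2

Need Σ_{k=1}^{K} ρ^k ≥ (18−10)/(10−3) = 1.1429 at ρ = 5/6.
At K = 1 the sum is 0.8333 < 1.1429; at K = 2 it is 1.5278 ≥ 1.1429.
So the minimum punishment length is K = 2.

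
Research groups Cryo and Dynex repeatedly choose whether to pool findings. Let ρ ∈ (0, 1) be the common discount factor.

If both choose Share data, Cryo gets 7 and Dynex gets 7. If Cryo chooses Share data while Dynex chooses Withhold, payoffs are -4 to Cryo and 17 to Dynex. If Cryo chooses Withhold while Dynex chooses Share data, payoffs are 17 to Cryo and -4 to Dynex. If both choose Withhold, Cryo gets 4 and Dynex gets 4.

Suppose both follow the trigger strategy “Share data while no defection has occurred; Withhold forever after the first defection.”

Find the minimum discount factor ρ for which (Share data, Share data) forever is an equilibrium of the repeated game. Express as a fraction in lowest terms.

10/13

Under grim trigger the critical discount factor is (T−C)/(T−P) with T = 17, C = 7, P = 4.
ρ* = (17−7)/(17−4) = 10/13.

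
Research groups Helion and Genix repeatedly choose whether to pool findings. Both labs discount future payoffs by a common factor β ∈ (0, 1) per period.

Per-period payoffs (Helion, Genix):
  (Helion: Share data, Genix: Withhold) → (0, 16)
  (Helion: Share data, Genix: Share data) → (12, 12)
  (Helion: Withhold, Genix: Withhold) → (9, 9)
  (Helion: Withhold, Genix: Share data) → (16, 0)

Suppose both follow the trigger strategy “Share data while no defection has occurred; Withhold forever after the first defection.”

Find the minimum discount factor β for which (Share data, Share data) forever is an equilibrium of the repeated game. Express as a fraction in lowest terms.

4/7

One-period gain from deviating is 16 − 12 = 4. The loss is 12 − 9 = 3 in every subsequent period, with present value 3·β/(1−β).
Deviation is unprofitable when 3·β/(1−β) ≥ 4, i.e. β/(1−β) ≥ 4/3.
Equivalently β ≥ 4/(4+3) = 4/7.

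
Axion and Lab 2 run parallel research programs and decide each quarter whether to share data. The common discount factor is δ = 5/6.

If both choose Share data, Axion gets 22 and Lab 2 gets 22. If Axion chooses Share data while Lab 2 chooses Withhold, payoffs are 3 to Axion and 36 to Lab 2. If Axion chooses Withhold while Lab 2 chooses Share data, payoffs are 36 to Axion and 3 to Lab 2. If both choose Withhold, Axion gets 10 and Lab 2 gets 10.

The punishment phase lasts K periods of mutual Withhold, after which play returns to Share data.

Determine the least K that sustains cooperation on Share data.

Need Σ_{k=1}^{K} δ^k ≥ (36−22)/(22−10) = 1.1667 at δ = 5/6.
At K = 1 the sum is 0.8333 < 1.1667; at K = 2 it is 1.5278 ≥ 1.1667.
So the minimum punishment length is K = 2.

2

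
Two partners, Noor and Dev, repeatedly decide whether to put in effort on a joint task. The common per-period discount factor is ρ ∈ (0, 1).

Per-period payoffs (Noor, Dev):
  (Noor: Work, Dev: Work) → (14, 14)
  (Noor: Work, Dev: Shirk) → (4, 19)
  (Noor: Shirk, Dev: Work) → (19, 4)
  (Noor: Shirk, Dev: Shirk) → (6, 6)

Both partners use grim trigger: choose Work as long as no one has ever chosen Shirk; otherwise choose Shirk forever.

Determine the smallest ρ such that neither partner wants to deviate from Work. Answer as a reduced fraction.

Under grim trigger the critical discount factor is (T−C)/(T−P) with T = 19, C = 14, P = 6.
ρ* = (19−14)/(19−6) = 5/13.

5/13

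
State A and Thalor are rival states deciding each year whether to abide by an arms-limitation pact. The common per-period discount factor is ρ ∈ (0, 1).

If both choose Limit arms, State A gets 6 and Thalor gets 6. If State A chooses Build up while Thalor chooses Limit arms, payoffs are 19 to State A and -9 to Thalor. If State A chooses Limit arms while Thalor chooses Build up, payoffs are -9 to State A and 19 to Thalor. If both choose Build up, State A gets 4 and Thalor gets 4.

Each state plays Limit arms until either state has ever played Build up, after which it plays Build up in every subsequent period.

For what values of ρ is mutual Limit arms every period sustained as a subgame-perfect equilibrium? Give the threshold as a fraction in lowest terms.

Under grim trigger the critical discount factor is (T−C)/(T−P) with T = 19, C = 6, P = 4.
ρ* = (19−6)/(19−4) = 13/15.

13/15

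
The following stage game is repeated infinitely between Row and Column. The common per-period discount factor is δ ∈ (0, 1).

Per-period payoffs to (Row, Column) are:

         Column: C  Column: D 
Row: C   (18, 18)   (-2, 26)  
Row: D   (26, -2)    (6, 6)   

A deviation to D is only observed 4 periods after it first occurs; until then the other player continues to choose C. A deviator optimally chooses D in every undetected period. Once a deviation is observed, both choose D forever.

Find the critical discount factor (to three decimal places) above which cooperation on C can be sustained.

0.795

Deviating for the 4 undetected periods gains 26−18 = 8 per period over cooperation, then loses 18−6 = 12 per period forever once punishment starts.
Gain: 8(1 + δ + … + δ^3); loss: 12·δ^4/(1−δ).
No profitable deviation ⇔ 8(1−δ^4) ≤ 12·δ^4, i.e. δ^4 ≥ 8/(8+12) = 2/5.
Hence δ ≥ (2/5)^(1/4) ≈ 0.795.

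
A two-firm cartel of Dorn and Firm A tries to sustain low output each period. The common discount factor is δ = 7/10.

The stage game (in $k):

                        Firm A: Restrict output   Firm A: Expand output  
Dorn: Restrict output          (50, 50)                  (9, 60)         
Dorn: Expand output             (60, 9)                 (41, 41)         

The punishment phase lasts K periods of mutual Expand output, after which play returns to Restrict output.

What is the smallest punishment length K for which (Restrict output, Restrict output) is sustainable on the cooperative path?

No profitable deviation requires (50−41)(δ+…+δ^K) ≥ 60−50, i.e. δ+…+δ^K ≥ 10/9 ≈ 1.1111.
With δ = 7/10, the partial sums are K=1: 0.7000, K=2: 1.1900.
K = 2 is the first length at which the sum reaches 1.1111.

2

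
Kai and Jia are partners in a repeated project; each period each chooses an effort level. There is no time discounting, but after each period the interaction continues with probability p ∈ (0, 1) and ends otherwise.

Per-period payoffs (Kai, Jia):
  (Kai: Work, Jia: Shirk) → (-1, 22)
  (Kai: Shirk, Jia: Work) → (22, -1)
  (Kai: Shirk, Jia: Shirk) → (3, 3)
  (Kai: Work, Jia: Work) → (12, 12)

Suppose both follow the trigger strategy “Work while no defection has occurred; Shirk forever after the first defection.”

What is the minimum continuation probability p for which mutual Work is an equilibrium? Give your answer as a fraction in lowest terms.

With no time discounting, the continuation probability p plays the role of the discount factor.
Grim-trigger IC: 12/(1−p) ≥ 22 + 3p/(1−p) ⇒ p ≥ (22−12)/(22−3) = 10/19.

10/19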